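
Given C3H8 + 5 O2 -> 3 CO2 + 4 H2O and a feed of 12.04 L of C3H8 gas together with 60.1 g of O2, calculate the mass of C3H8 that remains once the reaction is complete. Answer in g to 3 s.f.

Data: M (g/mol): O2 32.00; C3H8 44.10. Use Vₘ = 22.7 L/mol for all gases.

6.83 g

n(C3H8) = 12.04 / 22.7 = 0.5304 mol
n(O2) = 60.10 / 32.00 = 1.878 mol
n/ν for C3H8 = 0.5304/1 = 0.5304
n/ν for O2 = 1.878/5 = 0.3756
Smallest n/ν is O2 → limiting reagent.
C3H8 consumed = (1/5) × 1.878 = 0.3756 mol
C3H8 remaining = 0.5304 − 0.3756 = 0.1548 mol
mass = 0.1548 × 44.10 = 6.827 g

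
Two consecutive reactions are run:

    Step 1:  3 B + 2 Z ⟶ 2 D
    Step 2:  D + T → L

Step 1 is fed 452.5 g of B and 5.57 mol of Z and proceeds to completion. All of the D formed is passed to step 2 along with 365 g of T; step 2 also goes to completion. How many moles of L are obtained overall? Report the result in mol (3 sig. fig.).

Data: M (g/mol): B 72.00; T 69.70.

4.19 mol

Step 1:
n(B) = 452.5 / 72.00 = 6.285 mol
n(Z) = 5.570 mol
n/ν for B = 6.285/3 = 2.095
n/ν for Z = 5.570/2 = 2.785
Smallest n/ν is B → limiting reagent.
n(D) produced = (2/3) × 6.285 = 4.190 mol
Step 2:
n(D) available = 4.190 mol
n(T) = 365.0 / 69.70 = 5.237 mol
n/ν for D = 4.190/1 = 4.190
n/ν for T = 5.237/1 = 5.237
Smallest n/ν is D → limiting reagent.
n(L) = (1/1) × 4.190 = 4.190 mol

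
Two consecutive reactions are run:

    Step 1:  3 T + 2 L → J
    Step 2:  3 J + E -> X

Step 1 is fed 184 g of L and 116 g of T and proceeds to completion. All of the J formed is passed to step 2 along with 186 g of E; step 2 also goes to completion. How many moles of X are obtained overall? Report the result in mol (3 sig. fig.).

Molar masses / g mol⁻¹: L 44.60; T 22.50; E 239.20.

0.573 mol

Step 1:
n(L) = 184.0 / 44.60 = 4.126 mol
n(T) = 116.0 / 22.50 = 5.156 mol
n/ν → L: 2.063, T: 1.719; T is limiting.
n(J) produced = (1/3) × 5.156 = 1.719 mol
Step 2:
n(J) available = 1.719 mol
n(E) = 186.0 / 239.20 = 0.7776 mol
n/ν → J: 0.5730, E: 0.7776; J is limiting.
n(X) = (1/3) × 1.719 = 0.5730 mol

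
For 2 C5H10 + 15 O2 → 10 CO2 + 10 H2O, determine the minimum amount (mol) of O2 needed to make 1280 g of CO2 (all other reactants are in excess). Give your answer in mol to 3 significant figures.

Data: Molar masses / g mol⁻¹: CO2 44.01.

43.6 mol

n(CO2) = 1280 / 44.01 = 29.08 mol
n(O2) = (15/10) × 29.08 = 43.62 mol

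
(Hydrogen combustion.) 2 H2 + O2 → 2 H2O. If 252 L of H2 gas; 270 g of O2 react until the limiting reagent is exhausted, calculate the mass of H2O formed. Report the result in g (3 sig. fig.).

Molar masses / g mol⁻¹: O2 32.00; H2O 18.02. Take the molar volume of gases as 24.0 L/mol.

189 g

n(H2) = 252.0 / 24.0 = 10.50 mol
n(O2) = 270.0 / 32.00 = 8.438 mol
n/ν → H2: 5.250, O2: 8.438; H2 is limiting.
n(H2O) = (2/2) × 10.50 = 10.50 mol
mass = 10.50 × 18.02 = 189.2 g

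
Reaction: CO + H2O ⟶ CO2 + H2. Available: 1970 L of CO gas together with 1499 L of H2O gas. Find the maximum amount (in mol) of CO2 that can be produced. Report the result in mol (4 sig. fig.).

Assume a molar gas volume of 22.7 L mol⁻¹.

n(CO) = 1970 / 22.7 = 86.78 mol
n(H2O) = 1499 / 22.7 = 66.04 mol
n/ν for CO = 86.78/1 = 86.78
n/ν for H2O = 66.04/1 = 66.04
Smallest n/ν is H2O → limiting reagent.
n(CO2) = (1/1) × 66.04 = 66.04 mol

66.04 mol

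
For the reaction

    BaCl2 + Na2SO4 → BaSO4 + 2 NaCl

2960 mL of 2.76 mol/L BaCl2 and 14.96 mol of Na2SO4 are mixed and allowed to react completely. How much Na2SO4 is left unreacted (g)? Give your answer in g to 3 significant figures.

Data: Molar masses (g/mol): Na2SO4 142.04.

965 g

n(BaCl2) = 2.76 × 2960/1000 = 8.170 mol
n(Na2SO4) = 14.96 mol
n/ν → BaCl2: 8.170, Na2SO4: 14.96; BaCl2 is limiting.
Na2SO4 consumed = (1/1) × 8.170 = 8.170 mol
Na2SO4 remaining = 14.96 − 8.170 = 6.790 mol
mass = 6.790 × 142.04 = 964.5 g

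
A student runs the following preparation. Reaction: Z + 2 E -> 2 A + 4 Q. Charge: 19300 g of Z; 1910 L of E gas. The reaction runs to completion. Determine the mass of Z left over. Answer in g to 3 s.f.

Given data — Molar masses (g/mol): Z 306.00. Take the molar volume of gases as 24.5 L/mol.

n(Z) = 19300 / 306.00 = 63.07 mol
n(E) = 1910 / 24.5 = 77.96 mol
n/ν for Z = 63.07/1 = 63.07
n/ν for E = 77.96/2 = 38.98
Smallest n/ν is E → limiting reagent.
Z consumed = (1/2) × 77.96 = 38.98 mol
Z remaining = 63.07 − 38.98 = 24.09 mol
mass = 24.09 × 306.00 = 7372 g

7370 g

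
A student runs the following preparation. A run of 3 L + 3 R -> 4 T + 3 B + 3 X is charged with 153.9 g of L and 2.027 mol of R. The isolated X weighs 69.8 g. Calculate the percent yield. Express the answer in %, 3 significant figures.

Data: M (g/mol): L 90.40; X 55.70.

73.6 %

n(L) = 153.9 / 90.40 = 1.702 mol
n(R) = 2.027 mol
n/ν for L = 1.702/3 = 0.5673
n/ν for R = 2.027/3 = 0.6757
Smallest n/ν is L → limiting reagent.
theoretical n(X) = (3/3) × 1.702 = 1.702 mol → 94.80 g
% yield = 69.8 / 94.80 × 100 = 73.63 %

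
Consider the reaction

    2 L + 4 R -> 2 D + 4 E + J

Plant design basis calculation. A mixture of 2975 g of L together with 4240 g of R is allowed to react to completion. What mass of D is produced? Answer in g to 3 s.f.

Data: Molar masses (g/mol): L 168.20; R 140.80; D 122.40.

n(L) = 2975 / 168.20 = 17.69 mol
n(R) = 4240 / 140.80 = 30.11 mol
n/ν for L = 17.69/2 = 8.845
n/ν for R = 30.11/4 = 7.528
Smallest n/ν is R → limiting reagent.
n(D) = (2/4) × 30.11 = 15.06 mol
mass = 15.06 × 122.40 = 1843 g

1840 g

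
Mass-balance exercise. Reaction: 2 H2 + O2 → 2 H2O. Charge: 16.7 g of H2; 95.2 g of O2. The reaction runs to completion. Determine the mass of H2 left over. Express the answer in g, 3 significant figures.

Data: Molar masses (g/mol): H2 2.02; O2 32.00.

4.68 g

n(H2) = 16.70 / 2.02 = 8.267 mol
n(O2) = 95.20 / 32.00 = 2.975 mol
n/ν → H2: 4.134, O2: 2.975; O2 is limiting.
H2 consumed = (2/1) × 2.975 = 5.950 mol
H2 remaining = 8.267 − 5.950 = 2.317 mol
mass = 2.317 × 2.02 = 4.680 g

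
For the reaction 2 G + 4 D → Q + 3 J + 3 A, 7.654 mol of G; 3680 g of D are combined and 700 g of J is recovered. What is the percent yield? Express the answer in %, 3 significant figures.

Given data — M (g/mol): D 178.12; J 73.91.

n(G) = 7.654 mol
n(D) = 3680 / 178.12 = 20.66 mol
n/ν for G = 7.654/2 = 3.827
n/ν for D = 20.66/4 = 5.165
Smallest n/ν is G → limiting reagent.
theoretical n(J) = (3/2) × 7.654 = 11.48 mol → 848.5 g
% yield = 700 / 848.5 × 100 = 82.50 %

82.5 %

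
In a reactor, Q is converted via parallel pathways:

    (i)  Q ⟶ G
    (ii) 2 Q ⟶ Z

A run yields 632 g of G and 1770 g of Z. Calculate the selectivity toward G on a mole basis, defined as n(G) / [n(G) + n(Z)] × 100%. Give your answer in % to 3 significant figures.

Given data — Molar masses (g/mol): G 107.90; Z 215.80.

n(G) = 632 / 107.90 = 5.857 mol
n(Z) = 1770 / 215.80 = 8.202 mol
selectivity = 5.857/(5.857+8.202) × 100 = 41.66 %

41.7 %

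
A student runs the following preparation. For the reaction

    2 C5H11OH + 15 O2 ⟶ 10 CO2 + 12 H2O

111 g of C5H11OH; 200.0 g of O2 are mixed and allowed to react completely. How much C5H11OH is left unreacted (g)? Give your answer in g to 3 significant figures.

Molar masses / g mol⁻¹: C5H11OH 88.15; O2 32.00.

n(C5H11OH) = 111.0 / 88.15 = 1.259 mol
n(O2) = 200.0 / 32.00 = 6.250 mol
n/ν for C5H11OH = 1.259/2 = 0.6295
n/ν for O2 = 6.250/15 = 0.4167
Smallest n/ν is O2 → limiting reagent.
C5H11OH consumed = (2/15) × 6.250 = 0.8333 mol
C5H11OH remaining = 1.259 − 0.8333 = 0.4257 mol
mass = 0.4257 × 88.15 = 37.53 g

37.5 g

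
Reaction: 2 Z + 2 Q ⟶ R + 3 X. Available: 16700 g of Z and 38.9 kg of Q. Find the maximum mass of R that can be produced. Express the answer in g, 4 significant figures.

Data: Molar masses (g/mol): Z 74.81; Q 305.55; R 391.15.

24900 g

n(Z) = 16700 / 74.81 = 223.2 mol
n(Q) = 38.90×1000 / 305.55 = 127.3 mol
n/ν → Z: 111.6, Q: 63.65; Q is limiting.
n(R) = (1/2) × 127.3 = 63.65 mol
mass = 63.65 × 391.15 = 24900 g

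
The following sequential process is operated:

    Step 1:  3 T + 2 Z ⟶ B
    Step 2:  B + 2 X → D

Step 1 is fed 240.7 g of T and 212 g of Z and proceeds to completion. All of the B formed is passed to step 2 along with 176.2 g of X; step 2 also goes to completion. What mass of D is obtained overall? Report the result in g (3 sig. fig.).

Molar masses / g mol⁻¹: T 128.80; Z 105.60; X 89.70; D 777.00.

484 g

Step 1:
n(T) = 240.7 / 128.80 = 1.869 mol
n(Z) = 212.0 / 105.60 = 2.008 mol
n/ν → T: 0.6230, Z: 1.004; T is limiting.
n(B) produced = (1/3) × 1.869 = 0.6230 mol
Step 2:
n(B) available = 0.6230 mol
n(X) = 176.2 / 89.70 = 1.964 mol
n/ν → B: 0.6230, X: 0.9820; B is limiting.
n(D) = (1/1) × 0.6230 = 0.6230 mol
mass = 0.6230 × 777.00 = 484.1 g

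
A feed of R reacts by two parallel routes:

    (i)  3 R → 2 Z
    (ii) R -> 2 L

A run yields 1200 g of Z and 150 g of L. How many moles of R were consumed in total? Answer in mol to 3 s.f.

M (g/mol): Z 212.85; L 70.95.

9.51 mol

n(Z) = 1200 / 212.85 = 5.638 mol
n(L) = 150 / 70.95 = 2.114 mol
n(R) via (i) = (3/2)×5.638 = 8.457 mol
n(R) via (ii) = (1/2)×2.114 = 1.057 mol
total n(R) = 8.457 + 1.057 = 9.514 mol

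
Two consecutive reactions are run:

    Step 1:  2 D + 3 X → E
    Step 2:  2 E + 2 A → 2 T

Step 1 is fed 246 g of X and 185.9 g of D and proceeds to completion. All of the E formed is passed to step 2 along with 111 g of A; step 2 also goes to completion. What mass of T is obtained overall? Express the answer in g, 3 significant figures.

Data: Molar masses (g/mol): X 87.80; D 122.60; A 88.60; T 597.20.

453 g

Step 1:
n(X) = 246.0 / 87.80 = 2.802 mol
n(D) = 185.9 / 122.60 = 1.516 mol
n/ν for X = 2.802/3 = 0.9340
n/ν for D = 1.516/2 = 0.7580
Smallest n/ν is D → limiting reagent.
n(E) produced = (1/2) × 1.516 = 0.7580 mol
Step 2:
n(E) available = 0.7580 mol
n(A) = 111.0 / 88.60 = 1.253 mol
n/ν for E = 0.7580/2 = 0.3790
n/ν for A = 1.253/2 = 0.6265
Smallest n/ν is E → limiting reagent.
n(T) = (2/2) × 0.7580 = 0.7580 mol
mass = 0.7580 × 597.20 = 452.7 g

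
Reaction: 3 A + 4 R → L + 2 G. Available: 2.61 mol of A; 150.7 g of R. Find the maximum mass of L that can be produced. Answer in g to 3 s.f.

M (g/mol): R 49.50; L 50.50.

38.4 g

n(A) = 2.610 mol
n(R) = 150.7 / 49.50 = 3.044 mol
n/ν → A: 0.8700, R: 0.7610; R is limiting.
n(L) = (1/4) × 3.044 = 0.7610 mol
mass = 0.7610 × 50.50 = 38.43 g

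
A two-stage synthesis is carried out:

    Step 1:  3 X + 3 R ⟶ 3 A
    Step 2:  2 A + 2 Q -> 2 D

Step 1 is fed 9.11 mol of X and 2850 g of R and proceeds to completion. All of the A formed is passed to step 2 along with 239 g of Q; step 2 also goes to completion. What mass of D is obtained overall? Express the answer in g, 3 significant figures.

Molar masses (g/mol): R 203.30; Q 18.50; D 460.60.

Step 1:
n(X) = 9.110 mol
n(R) = 2850 / 203.30 = 14.02 mol
n/ν for X = 9.110/3 = 3.037
n/ν for R = 14.02/3 = 4.673
Smallest n/ν is X → limiting reagent.
n(A) produced = (3/3) × 9.110 = 9.110 mol
Step 2:
n(A) available = 9.110 mol
n(Q) = 239.0 / 18.50 = 12.92 mol
n/ν for A = 9.110/2 = 4.555
n/ν for Q = 12.92/2 = 6.460
Smallest n/ν is A → limiting reagent.
n(D) = (2/2) × 9.110 = 9.110 mol
mass = 9.110 × 460.60 = 4196 g

4200 g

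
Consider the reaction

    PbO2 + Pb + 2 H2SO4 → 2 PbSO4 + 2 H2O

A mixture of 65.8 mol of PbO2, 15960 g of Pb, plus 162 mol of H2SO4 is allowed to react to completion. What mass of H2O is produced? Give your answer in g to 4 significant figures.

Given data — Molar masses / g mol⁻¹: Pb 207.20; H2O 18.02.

2371 g

n(PbO2) = 65.80 mol
n(Pb) = 15960 / 207.20 = 77.03 mol
n(H2SO4) = 162.0 mol
n/ν for PbO2 = 65.80/1 = 65.80
n/ν for Pb = 77.03/1 = 77.03
n/ν for H2SO4 = 162.0/2 = 81.00
Smallest n/ν is PbO2 → limiting reagent.
n(H2O) = (2/1) × 65.80 = 131.6 mol
mass = 131.6 × 18.02 = 2371 g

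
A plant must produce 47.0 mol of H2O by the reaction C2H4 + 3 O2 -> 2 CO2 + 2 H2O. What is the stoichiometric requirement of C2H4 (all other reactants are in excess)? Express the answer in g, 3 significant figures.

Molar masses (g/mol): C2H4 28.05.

n(H2O) = 47.00 mol
n(C2H4) = (1/2) × 47.00 = 23.50 mol
mass = 23.50 × 28.05 = 659.2 g

659 g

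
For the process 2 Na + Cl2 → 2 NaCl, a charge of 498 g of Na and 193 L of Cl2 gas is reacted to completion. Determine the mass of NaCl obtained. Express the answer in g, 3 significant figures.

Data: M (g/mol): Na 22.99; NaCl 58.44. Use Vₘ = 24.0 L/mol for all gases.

n(Na) = 498.0 / 22.99 = 21.66 mol
n(Cl2) = 193.0 / 24.0 = 8.042 mol
n/ν for Na = 21.66/2 = 10.83
n/ν for Cl2 = 8.042/1 = 8.042
Smallest n/ν is Cl2 → limiting reagent.
n(NaCl) = (2/1) × 8.042 = 16.08 mol
mass = 16.08 × 58.44 = 939.7 g

940 g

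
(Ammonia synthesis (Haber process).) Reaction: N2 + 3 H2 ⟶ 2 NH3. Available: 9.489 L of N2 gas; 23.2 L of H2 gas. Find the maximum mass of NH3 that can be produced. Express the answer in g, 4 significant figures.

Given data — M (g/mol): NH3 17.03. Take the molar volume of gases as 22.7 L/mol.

11.60 g

n(N2) = 9.489 / 22.7 = 0.4180 mol
n(H2) = 23.20 / 22.7 = 1.022 mol
n/ν for N2 = 0.4180/1 = 0.4180
n/ν for H2 = 1.022/3 = 0.3407
Smallest n/ν is H2 → limiting reagent.
n(NH3) = (2/3) × 1.022 = 0.6813 mol
mass = 0.6813 × 17.03 = 11.60 g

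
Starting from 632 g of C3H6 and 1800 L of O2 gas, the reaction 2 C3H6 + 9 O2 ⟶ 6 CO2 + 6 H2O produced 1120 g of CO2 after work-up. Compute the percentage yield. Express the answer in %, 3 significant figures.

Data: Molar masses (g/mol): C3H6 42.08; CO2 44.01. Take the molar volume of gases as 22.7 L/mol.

n(C3H6) = 632.0 / 42.08 = 15.02 mol
n(O2) = 1800 / 22.7 = 79.30 mol
n/ν → C3H6: 7.510, O2: 8.811; C3H6 is limiting.
theoretical n(CO2) = (6/2) × 15.02 = 45.06 mol → 1983 g
% yield = 1120 / 1983 × 100 = 56.48 %

56.5 %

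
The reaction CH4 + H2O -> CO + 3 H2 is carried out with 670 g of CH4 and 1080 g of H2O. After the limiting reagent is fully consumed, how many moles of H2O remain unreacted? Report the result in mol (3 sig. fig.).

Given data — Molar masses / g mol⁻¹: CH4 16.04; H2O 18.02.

n(CH4) = 670.0 / 16.04 = 41.77 mol
n(H2O) = 1080 / 18.02 = 59.93 mol
n/ν for CH4 = 41.77/1 = 41.77
n/ν for H2O = 59.93/1 = 59.93
Smallest n/ν is CH4 → limiting reagent.
H2O consumed = (1/1) × 41.77 = 41.77 mol
H2O remaining = 59.93 − 41.77 = 18.16 mol

18.2 mol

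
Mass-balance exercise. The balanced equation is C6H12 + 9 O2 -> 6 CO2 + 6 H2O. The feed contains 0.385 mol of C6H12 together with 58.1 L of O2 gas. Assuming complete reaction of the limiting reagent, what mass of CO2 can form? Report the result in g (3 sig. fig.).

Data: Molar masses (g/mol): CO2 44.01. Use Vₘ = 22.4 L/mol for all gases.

76.1 g

n(C6H12) = 0.3850 mol
n(O2) = 58.10 / 22.4 = 2.594 mol
n/ν for C6H12 = 0.3850/1 = 0.3850
n/ν for O2 = 2.594/9 = 0.2882
Smallest n/ν is O2 → limiting reagent.
n(CO2) = (6/9) × 2.594 = 1.729 mol
mass = 1.729 × 44.01 = 76.09 g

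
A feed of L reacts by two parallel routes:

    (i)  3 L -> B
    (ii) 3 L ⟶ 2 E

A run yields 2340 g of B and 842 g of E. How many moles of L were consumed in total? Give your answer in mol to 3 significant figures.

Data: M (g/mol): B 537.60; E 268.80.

n(B) = 2340 / 537.60 = 4.353 mol
n(E) = 842 / 268.80 = 3.132 mol
n(L) via (i) = (3/1)×4.353 = 13.06 mol
n(L) via (ii) = (3/2)×3.132 = 4.698 mol
total n(L) = 13.06 + 4.698 = 17.76 mol

17.8 mol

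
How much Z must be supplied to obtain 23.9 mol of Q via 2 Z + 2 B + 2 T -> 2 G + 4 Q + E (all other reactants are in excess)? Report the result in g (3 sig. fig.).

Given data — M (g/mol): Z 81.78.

n(Q) = 23.90 mol
n(Z) = (2/4) × 23.90 = 11.95 mol
mass = 11.95 × 81.78 = 977.3 g

977 g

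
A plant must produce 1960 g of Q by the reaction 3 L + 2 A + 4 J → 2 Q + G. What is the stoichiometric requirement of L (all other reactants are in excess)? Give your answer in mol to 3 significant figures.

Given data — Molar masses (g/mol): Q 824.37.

n(Q) = 1960 / 824.37 = 2.378 mol
n(L) = (3/2) × 2.378 = 3.567 mol

3.57 mol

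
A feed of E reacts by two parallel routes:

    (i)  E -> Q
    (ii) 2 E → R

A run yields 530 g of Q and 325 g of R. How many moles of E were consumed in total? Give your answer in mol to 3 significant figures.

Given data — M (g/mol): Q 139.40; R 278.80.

6.13 mol

n(Q) = 530 / 139.40 = 3.802 mol
n(R) = 325 / 278.80 = 1.166 mol
n(E) via (i) = (1/1)×3.802 = 3.802 mol
n(E) via (ii) = (2/1)×1.166 = 2.332 mol
total n(E) = 3.802 + 2.332 = 6.134 mol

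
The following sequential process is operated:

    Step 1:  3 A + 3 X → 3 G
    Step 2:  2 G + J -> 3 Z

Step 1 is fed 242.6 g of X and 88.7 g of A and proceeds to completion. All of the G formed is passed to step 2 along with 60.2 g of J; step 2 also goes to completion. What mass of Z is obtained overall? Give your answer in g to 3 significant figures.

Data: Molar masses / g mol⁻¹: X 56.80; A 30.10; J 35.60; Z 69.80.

Step 1:
n(X) = 242.6 / 56.80 = 4.271 mol
n(A) = 88.70 / 30.10 = 2.947 mol
n/ν for X = 4.271/3 = 1.424
n/ν for A = 2.947/3 = 0.9823
Smallest n/ν is A → limiting reagent.
n(G) produced = (3/3) × 2.947 = 2.947 mol
Step 2:
n(G) available = 2.947 mol
n(J) = 60.20 / 35.60 = 1.691 mol
n/ν for G = 2.947/2 = 1.474
n/ν for J = 1.691/1 = 1.691
Smallest n/ν is G → limiting reagent.
n(Z) = (3/2) × 2.947 = 4.421 mol
mass = 4.421 × 69.80 = 308.6 g

309 g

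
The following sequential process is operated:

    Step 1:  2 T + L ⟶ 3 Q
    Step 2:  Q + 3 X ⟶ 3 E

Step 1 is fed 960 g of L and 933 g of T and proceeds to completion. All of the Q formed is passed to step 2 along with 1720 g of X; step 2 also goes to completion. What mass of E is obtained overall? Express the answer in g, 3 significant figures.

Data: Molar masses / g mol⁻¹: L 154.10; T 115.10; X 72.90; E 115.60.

2730 g

Step 1:
n(L) = 960.0 / 154.10 = 6.230 mol
n(T) = 933.0 / 115.10 = 8.106 mol
n/ν for L = 6.230/1 = 6.230
n/ν for T = 8.106/2 = 4.053
Smallest n/ν is T → limiting reagent.
n(Q) produced = (3/2) × 8.106 = 12.16 mol
Step 2:
n(Q) available = 12.16 mol
n(X) = 1720 / 72.90 = 23.59 mol
n/ν for Q = 12.16/1 = 12.16
n/ν for X = 23.59/3 = 7.863
Smallest n/ν is X → limiting reagent.
n(E) = (3/3) × 23.59 = 23.59 mol
mass = 23.59 × 115.60 = 2727 g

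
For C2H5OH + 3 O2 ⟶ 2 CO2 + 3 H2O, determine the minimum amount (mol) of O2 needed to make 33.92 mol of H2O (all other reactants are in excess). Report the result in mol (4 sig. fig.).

33.92 mol

n(H2O) = 33.92 mol
n(O2) = (3/3) × 33.92 = 33.92 mol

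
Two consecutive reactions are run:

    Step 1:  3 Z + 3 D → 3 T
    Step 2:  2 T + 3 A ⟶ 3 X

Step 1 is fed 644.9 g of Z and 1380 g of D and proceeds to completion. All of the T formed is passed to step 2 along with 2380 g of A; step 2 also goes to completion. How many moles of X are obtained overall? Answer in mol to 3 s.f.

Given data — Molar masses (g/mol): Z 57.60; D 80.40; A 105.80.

Step 1:
n(Z) = 644.9 / 57.60 = 11.20 mol
n(D) = 1380 / 80.40 = 17.16 mol
n/ν for Z = 11.20/3 = 3.733
n/ν for D = 17.16/3 = 5.720
Smallest n/ν is Z → limiting reagent.
n(T) produced = (3/3) × 11.20 = 11.20 mol
Step 2:
n(T) available = 11.20 mol
n(A) = 2380 / 105.80 = 22.50 mol
n/ν for T = 11.20/2 = 5.600
n/ν for A = 22.50/3 = 7.500
Smallest n/ν is T → limiting reagent.
n(X) = (3/2) × 11.20 = 16.80 mol

16.8 mol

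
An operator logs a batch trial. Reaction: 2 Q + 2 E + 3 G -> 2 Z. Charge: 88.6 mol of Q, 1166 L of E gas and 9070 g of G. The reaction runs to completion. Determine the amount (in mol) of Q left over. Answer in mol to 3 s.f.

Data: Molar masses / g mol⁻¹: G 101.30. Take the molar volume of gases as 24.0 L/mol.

40.0 mol

n(Q) = 88.60 mol
n(E) = 1166 / 24.0 = 48.58 mol
n(G) = 9070 / 101.30 = 89.54 mol
n/ν for Q = 88.60/2 = 44.30
n/ν for E = 48.58/2 = 24.29
n/ν for G = 89.54/3 = 29.85
Smallest n/ν is E → limiting reagent.
Q consumed = (2/2) × 48.58 = 48.58 mol
Q remaining = 88.60 − 48.58 = 40.02 mol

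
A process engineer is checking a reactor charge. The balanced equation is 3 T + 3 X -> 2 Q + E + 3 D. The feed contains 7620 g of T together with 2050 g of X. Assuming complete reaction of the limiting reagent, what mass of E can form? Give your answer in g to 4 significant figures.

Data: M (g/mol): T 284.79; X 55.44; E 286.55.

2556 g

n(T) = 7620 / 284.79 = 26.76 mol
n(X) = 2050 / 55.44 = 36.98 mol
n/ν for T = 26.76/3 = 8.920
n/ν for X = 36.98/3 = 12.33
Smallest n/ν is T → limiting reagent.
n(E) = (1/3) × 26.76 = 8.920 mol
mass = 8.920 × 286.55 = 2556 g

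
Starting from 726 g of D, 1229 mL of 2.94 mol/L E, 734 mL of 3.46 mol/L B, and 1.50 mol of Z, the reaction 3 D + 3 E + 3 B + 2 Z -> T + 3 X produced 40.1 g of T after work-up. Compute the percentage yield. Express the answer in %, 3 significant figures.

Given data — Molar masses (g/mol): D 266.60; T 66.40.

n(D) = 726.0 / 266.60 = 2.723 mol
n(E) = 2.94 × 1229/1000 = 3.613 mol
n(B) = 3.46 × 734.0/1000 = 2.540 mol
n(Z) = 1.500 mol
n/ν for D = 2.723/3 = 0.9077
n/ν for E = 3.613/3 = 1.204
n/ν for B = 2.540/3 = 0.8467
n/ν for Z = 1.500/2 = 0.7500
Smallest n/ν is Z → limiting reagent.
theoretical n(T) = (1/2) × 1.500 = 0.7500 mol → 49.80 g
% yield = 40.1 / 49.80 × 100 = 80.52 %

80.5 %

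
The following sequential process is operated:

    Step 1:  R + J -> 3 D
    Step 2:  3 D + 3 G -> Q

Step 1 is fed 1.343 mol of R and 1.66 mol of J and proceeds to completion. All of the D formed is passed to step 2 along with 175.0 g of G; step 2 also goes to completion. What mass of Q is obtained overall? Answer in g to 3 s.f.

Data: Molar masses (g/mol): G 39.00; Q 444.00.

596 g

Step 1:
n(R) = 1.343 mol
n(J) = 1.660 mol
n/ν for R = 1.343/1 = 1.343
n/ν for J = 1.660/1 = 1.660
Smallest n/ν is R → limiting reagent.
n(D) produced = (3/1) × 1.343 = 4.029 mol
Step 2:
n(D) available = 4.029 mol
n(G) = 175.0 / 39.00 = 4.487 mol
n/ν for D = 4.029/3 = 1.343
n/ν for G = 4.487/3 = 1.496
Smallest n/ν is D → limiting reagent.
n(Q) = (1/3) × 4.029 = 1.343 mol
mass = 1.343 × 444.00 = 596.3 g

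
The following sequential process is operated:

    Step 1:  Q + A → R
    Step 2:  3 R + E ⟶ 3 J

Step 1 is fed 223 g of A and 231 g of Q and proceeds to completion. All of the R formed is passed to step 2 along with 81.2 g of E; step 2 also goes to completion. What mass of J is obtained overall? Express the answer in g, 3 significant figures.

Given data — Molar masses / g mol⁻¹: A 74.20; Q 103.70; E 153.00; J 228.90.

Step 1:
n(A) = 223.0 / 74.20 = 3.005 mol
n(Q) = 231.0 / 103.70 = 2.228 mol
n/ν for A = 3.005/1 = 3.005
n/ν for Q = 2.228/1 = 2.228
Smallest n/ν is Q → limiting reagent.
n(R) produced = (1/1) × 2.228 = 2.228 mol
Step 2:
n(R) available = 2.228 mol
n(E) = 81.20 / 153.00 = 0.5307 mol
n/ν for R = 2.228/3 = 0.7427
n/ν for E = 0.5307/1 = 0.5307
Smallest n/ν is E → limiting reagent.
n(J) = (3/1) × 0.5307 = 1.592 mol
mass = 1.592 × 228.90 = 364.4 g

364 g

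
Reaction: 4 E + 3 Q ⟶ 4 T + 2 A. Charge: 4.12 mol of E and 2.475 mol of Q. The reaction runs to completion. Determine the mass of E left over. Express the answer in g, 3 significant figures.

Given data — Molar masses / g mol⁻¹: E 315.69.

259 g

n(E) = 4.120 mol
n(Q) = 2.475 mol
n/ν → E: 1.030, Q: 0.8250; Q is limiting.
E consumed = (4/3) × 2.475 = 3.300 mol
E remaining = 4.120 − 3.300 = 0.8200 mol
mass = 0.8200 × 315.69 = 258.9 g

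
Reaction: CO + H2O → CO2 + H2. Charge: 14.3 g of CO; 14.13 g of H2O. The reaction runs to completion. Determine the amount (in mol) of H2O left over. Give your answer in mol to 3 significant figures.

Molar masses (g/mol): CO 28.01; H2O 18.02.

0.274 mol

n(CO) = 14.30 / 28.01 = 0.5105 mol
n(H2O) = 14.13 / 18.02 = 0.7841 mol
n/ν for CO = 0.5105/1 = 0.5105
n/ν for H2O = 0.7841/1 = 0.7841
Smallest n/ν is CO → limiting reagent.
H2O consumed = (1/1) × 0.5105 = 0.5105 mol
H2O remaining = 0.7841 − 0.5105 = 0.2736 mol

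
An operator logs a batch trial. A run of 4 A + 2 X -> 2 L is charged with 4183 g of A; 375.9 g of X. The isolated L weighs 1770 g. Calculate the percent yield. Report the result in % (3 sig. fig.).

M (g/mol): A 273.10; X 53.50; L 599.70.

n(A) = 4183 / 273.10 = 15.32 mol
n(X) = 375.9 / 53.50 = 7.026 mol
n/ν for A = 15.32/4 = 3.830
n/ν for X = 7.026/2 = 3.513
Smallest n/ν is X → limiting reagent.
theoretical n(L) = (2/2) × 7.026 = 7.026 mol → 4213 g
% yield = 1770 / 4213 × 100 = 42.01 %

42.0 %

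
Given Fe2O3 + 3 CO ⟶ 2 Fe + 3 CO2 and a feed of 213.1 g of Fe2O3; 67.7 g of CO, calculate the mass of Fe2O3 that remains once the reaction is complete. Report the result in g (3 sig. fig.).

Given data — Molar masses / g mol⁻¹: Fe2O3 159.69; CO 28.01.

n(Fe2O3) = 213.1 / 159.69 = 1.334 mol
n(CO) = 67.70 / 28.01 = 2.417 mol
n/ν for Fe2O3 = 1.334/1 = 1.334
n/ν for CO = 2.417/3 = 0.8057
Smallest n/ν is CO → limiting reagent.
Fe2O3 consumed = (1/3) × 2.417 = 0.8057 mol
Fe2O3 remaining = 1.334 − 0.8057 = 0.5283 mol
mass = 0.5283 × 159.69 = 84.36 g

84.4 g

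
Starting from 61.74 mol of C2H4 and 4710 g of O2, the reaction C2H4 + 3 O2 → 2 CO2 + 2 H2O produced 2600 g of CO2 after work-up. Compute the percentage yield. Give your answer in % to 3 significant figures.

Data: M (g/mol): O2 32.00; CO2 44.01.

60.2 %

n(C2H4) = 61.74 mol
n(O2) = 4710 / 32.00 = 147.2 mol
n/ν for C2H4 = 61.74/1 = 61.74
n/ν for O2 = 147.2/3 = 49.07
Smallest n/ν is O2 → limiting reagent.
theoretical n(CO2) = (2/3) × 147.2 = 98.13 mol → 4319 g
% yield = 2600 / 4319 × 100 = 60.20 %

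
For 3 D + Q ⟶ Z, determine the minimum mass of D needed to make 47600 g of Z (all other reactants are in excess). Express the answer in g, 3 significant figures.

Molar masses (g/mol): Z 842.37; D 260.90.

44200 g

n(Z) = 47600 / 842.37 = 56.51 mol
n(D) = (3/1) × 56.51 = 169.5 mol
mass = 169.5 × 260.90 = 44220 g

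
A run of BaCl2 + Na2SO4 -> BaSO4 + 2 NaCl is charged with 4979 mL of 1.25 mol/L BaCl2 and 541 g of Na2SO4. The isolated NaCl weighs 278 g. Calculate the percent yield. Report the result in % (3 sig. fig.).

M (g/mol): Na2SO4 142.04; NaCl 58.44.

62.4 %

n(BaCl2) = 1.25 × 4979/1000 = 6.224 mol
n(Na2SO4) = 541.0 / 142.04 = 3.809 mol
n/ν for BaCl2 = 6.224/1 = 6.224
n/ν for Na2SO4 = 3.809/1 = 3.809
Smallest n/ν is Na2SO4 → limiting reagent.
theoretical n(NaCl) = (2/1) × 3.809 = 7.618 mol → 445.2 g
% yield = 278 / 445.2 × 100 = 62.44 %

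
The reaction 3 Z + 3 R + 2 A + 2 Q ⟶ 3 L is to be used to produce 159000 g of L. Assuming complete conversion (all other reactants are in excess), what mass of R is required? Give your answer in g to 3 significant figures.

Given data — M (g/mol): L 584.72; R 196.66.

53500 g

n(L) = 159000 / 584.72 = 271.9 mol
n(R) = (3/3) × 271.9 = 271.9 mol
mass = 271.9 × 196.66 = 53470 g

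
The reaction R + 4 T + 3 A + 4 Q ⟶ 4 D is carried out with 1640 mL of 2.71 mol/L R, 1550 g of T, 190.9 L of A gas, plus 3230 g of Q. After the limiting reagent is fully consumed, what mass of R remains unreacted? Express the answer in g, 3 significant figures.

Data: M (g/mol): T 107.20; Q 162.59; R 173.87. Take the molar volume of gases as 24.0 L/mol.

312 g

n(R) = 2.71 × 1640/1000 = 4.444 mol
n(T) = 1550 / 107.20 = 14.46 mol
n(A) = 190.9 / 24.0 = 7.954 mol
n(Q) = 3230 / 162.59 = 19.87 mol
n/ν for R = 4.444/1 = 4.444
n/ν for T = 14.46/4 = 3.615
n/ν for A = 7.954/3 = 2.651
n/ν for Q = 19.87/4 = 4.968
Smallest n/ν is A → limiting reagent.
R consumed = (1/3) × 7.954 = 2.651 mol
R remaining = 4.444 − 2.651 = 1.793 mol
mass = 1.793 × 173.87 = 311.7 g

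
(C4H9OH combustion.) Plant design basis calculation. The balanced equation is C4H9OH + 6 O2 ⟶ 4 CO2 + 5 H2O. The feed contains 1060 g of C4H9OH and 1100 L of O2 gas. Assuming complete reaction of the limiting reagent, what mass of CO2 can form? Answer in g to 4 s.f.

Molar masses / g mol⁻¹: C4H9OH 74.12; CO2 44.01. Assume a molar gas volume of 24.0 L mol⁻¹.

1345 g

n(C4H9OH) = 1060 / 74.12 = 14.30 mol
n(O2) = 1100 / 24.0 = 45.83 mol
n/ν → C4H9OH: 14.30, O2: 7.638; O2 is limiting.
n(CO2) = (4/6) × 45.83 = 30.55 mol
mass = 30.55 × 44.01 = 1345 g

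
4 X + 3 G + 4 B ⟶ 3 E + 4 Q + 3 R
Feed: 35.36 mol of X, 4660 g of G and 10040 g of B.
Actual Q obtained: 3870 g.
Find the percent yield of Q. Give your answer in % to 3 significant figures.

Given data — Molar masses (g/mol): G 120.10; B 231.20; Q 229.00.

47.8 %

n(X) = 35.36 mol
n(G) = 4660 / 120.10 = 38.80 mol
n(B) = 10040 / 231.20 = 43.43 mol
n/ν → X: 8.840, G: 12.93, B: 10.86; X is limiting.
theoretical n(Q) = (4/4) × 35.36 = 35.36 mol → 8097 g
% yield = 3870 / 8097 × 100 = 47.80 %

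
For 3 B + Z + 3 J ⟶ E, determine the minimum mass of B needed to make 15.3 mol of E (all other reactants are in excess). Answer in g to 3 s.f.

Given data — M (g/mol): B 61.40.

n(E) = 15.30 mol
n(B) = (3/1) × 15.30 = 45.90 mol
mass = 45.90 × 61.40 = 2818 g

2820 g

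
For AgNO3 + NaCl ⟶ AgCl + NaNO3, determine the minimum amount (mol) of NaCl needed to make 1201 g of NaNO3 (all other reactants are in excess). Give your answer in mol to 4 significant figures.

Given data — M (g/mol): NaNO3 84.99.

14.13 mol

n(NaNO3) = 1201 / 84.99 = 14.13 mol
n(NaCl) = (1/1) × 14.13 = 14.13 mol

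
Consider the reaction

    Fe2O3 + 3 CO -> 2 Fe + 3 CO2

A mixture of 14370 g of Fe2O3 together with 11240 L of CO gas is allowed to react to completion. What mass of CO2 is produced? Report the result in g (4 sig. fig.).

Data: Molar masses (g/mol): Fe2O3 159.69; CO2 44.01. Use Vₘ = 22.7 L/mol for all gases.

11880 g

n(Fe2O3) = 14370 / 159.69 = 89.99 mol
n(CO) = 11240 / 22.7 = 495.2 mol
n/ν for Fe2O3 = 89.99/1 = 89.99
n/ν for CO = 495.2/3 = 165.1
Smallest n/ν is Fe2O3 → limiting reagent.
n(CO2) = (3/1) × 89.99 = 270.0 mol
mass = 270.0 × 44.01 = 11880 g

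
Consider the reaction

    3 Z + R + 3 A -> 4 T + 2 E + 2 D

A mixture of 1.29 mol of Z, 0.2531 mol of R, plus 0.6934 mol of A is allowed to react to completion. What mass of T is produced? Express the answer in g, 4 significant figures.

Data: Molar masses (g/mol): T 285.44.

263.9 g

n(Z) = 1.290 mol
n(R) = 0.2531 mol
n(A) = 0.6934 mol
n/ν → Z: 0.4300, R: 0.2531, A: 0.2311; A is limiting.
n(T) = (4/3) × 0.6934 = 0.9245 mol
mass = 0.9245 × 285.44 = 263.9 g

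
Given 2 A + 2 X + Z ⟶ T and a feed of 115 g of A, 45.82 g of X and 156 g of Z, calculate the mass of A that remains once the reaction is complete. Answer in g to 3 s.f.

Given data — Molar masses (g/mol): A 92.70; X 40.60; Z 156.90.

10.4 g

n(A) = 115.0 / 92.70 = 1.241 mol
n(X) = 45.82 / 40.60 = 1.129 mol
n(Z) = 156.0 / 156.90 = 0.9943 mol
n/ν for A = 1.241/2 = 0.6205
n/ν for X = 1.129/2 = 0.5645
n/ν for Z = 0.9943/1 = 0.9943
Smallest n/ν is X → limiting reagent.
A consumed = (2/2) × 1.129 = 1.129 mol
A remaining = 1.241 − 1.129 = 0.1120 mol
mass = 0.1120 × 92.70 = 10.38 g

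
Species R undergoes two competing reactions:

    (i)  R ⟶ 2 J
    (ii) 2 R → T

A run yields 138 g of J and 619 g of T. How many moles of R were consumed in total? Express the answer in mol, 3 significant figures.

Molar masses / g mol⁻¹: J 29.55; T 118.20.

12.8 mol

n(J) = 138 / 29.55 = 4.670 mol
n(T) = 619 / 118.20 = 5.237 mol
n(R) via (i) = (1/2)×4.670 = 2.335 mol
n(R) via (ii) = (2/1)×5.237 = 10.47 mol
total n(R) = 2.335 + 10.47 = 12.81 mol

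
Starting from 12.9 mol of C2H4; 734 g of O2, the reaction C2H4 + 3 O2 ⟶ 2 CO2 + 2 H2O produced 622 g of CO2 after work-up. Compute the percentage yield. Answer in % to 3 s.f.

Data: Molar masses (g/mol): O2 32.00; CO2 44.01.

92.4 %

n(C2H4) = 12.90 mol
n(O2) = 734.0 / 32.00 = 22.94 mol
n/ν for C2H4 = 12.90/1 = 12.90
n/ν for O2 = 22.94/3 = 7.647
Smallest n/ν is O2 → limiting reagent.
theoretical n(CO2) = (2/3) × 22.94 = 15.29 mol → 672.9 g
% yield = 622 / 672.9 × 100 = 92.44 %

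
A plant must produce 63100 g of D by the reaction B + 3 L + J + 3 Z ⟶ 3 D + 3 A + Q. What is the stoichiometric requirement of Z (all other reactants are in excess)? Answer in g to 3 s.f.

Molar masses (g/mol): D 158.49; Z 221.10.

88000 g

n(D) = 63100 / 158.49 = 398.1 mol
n(Z) = (3/3) × 398.1 = 398.1 mol
mass = 398.1 × 221.10 = 88020 g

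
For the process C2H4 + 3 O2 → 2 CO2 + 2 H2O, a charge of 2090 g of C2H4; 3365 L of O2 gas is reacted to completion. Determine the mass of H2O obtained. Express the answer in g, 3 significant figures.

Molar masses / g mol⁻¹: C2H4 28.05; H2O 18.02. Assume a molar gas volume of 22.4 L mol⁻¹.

1800 g

n(C2H4) = 2090 / 28.05 = 74.51 mol
n(O2) = 3365 / 22.4 = 150.2 mol
n/ν for C2H4 = 74.51/1 = 74.51
n/ν for O2 = 150.2/3 = 50.07
Smallest n/ν is O2 → limiting reagent.
n(H2O) = (2/3) × 150.2 = 100.1 mol
mass = 100.1 × 18.02 = 1804 g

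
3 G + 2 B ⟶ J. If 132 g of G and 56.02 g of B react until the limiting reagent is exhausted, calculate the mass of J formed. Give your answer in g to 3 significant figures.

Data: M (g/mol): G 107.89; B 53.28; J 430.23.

175 g

n(G) = 132.0 / 107.89 = 1.223 mol
n(B) = 56.02 / 53.28 = 1.051 mol
n/ν for G = 1.223/3 = 0.4077
n/ν for B = 1.051/2 = 0.5255
Smallest n/ν is G → limiting reagent.
n(J) = (1/3) × 1.223 = 0.4077 mol
mass = 0.4077 × 430.23 = 175.4 g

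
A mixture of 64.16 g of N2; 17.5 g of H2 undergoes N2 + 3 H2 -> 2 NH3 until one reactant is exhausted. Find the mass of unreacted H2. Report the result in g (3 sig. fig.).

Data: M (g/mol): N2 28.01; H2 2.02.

3.62 g

n(N2) = 64.16 / 28.01 = 2.291 mol
n(H2) = 17.50 / 2.02 = 8.663 mol
n/ν for N2 = 2.291/1 = 2.291
n/ν for H2 = 8.663/3 = 2.888
Smallest n/ν is N2 → limiting reagent.
H2 consumed = (3/1) × 2.291 = 6.873 mol
H2 remaining = 8.663 − 6.873 = 1.790 mol
mass = 1.790 × 2.02 = 3.616 g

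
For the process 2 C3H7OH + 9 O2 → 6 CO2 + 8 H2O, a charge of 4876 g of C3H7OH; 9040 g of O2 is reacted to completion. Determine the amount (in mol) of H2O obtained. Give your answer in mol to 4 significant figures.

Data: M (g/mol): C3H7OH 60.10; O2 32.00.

251.1 mol

n(C3H7OH) = 4876 / 60.10 = 81.13 mol
n(O2) = 9040 / 32.00 = 282.5 mol
n/ν → C3H7OH: 40.57, O2: 31.39; O2 is limiting.
n(H2O) = (8/9) × 282.5 = 251.1 mol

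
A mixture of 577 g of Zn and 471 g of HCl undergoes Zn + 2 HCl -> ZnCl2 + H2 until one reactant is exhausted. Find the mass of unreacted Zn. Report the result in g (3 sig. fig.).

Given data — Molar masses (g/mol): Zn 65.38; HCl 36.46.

n(Zn) = 577.0 / 65.38 = 8.825 mol
n(HCl) = 471.0 / 36.46 = 12.92 mol
n/ν for Zn = 8.825/1 = 8.825
n/ν for HCl = 12.92/2 = 6.460
Smallest n/ν is HCl → limiting reagent.
Zn consumed = (1/2) × 12.92 = 6.460 mol
Zn remaining = 8.825 − 6.460 = 2.365 mol
mass = 2.365 × 65.38 = 154.6 g

155 g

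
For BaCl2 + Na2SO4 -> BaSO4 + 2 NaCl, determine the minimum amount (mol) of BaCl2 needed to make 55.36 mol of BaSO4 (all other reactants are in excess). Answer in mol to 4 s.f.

55.36 mol

n(BaSO4) = 55.36 mol
n(BaCl2) = (1/1) × 55.36 = 55.36 mol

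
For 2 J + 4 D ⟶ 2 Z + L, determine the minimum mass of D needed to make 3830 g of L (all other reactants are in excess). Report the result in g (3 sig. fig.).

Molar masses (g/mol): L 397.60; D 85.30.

n(L) = 3830 / 397.60 = 9.633 mol
n(D) = (4/1) × 9.633 = 38.53 mol
mass = 38.53 × 85.30 = 3287 g

3290 g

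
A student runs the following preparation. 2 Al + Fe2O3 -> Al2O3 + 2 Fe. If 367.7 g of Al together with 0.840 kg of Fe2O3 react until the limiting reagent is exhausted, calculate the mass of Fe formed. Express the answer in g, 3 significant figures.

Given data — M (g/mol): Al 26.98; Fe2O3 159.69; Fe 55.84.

587 g

n(Al) = 367.7 / 26.98 = 13.63 mol
n(Fe2O3) = 0.8400×1000 / 159.69 = 5.260 mol
n/ν for Al = 13.63/2 = 6.815
n/ν for Fe2O3 = 5.260/1 = 5.260
Smallest n/ν is Fe2O3 → limiting reagent.
n(Fe) = (2/1) × 5.260 = 10.52 mol
mass = 10.52 × 55.84 = 587.4 g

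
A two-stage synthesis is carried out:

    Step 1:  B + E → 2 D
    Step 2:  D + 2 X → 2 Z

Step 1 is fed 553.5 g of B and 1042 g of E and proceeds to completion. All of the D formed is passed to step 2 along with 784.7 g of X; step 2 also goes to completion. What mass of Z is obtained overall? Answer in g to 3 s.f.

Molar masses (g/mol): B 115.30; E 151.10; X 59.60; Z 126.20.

Step 1:
n(B) = 553.5 / 115.30 = 4.801 mol
n(E) = 1042 / 151.10 = 6.896 mol
n/ν → B: 4.801, E: 6.896; B is limiting.
n(D) produced = (2/1) × 4.801 = 9.602 mol
Step 2:
n(D) available = 9.602 mol
n(X) = 784.7 / 59.60 = 13.17 mol
n/ν → D: 9.602, X: 6.585; X is limiting.
n(Z) = (2/2) × 13.17 = 13.17 mol
mass = 13.17 × 126.20 = 1662 g

1660 g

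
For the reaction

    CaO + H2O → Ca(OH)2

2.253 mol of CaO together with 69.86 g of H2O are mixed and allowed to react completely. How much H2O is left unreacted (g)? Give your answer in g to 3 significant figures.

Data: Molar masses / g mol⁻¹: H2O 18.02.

29.3 g

n(CaO) = 2.253 mol
n(H2O) = 69.86 / 18.02 = 3.877 mol
n/ν for CaO = 2.253/1 = 2.253
n/ν for H2O = 3.877/1 = 3.877
Smallest n/ν is CaO → limiting reagent.
H2O consumed = (1/1) × 2.253 = 2.253 mol
H2O remaining = 3.877 − 2.253 = 1.624 mol
mass = 1.624 × 18.02 = 29.26 g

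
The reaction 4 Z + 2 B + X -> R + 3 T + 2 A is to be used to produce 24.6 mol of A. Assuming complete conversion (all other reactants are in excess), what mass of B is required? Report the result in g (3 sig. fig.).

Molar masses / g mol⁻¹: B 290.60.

7150 g

n(A) = 24.60 mol
n(B) = (2/2) × 24.60 = 24.60 mol
mass = 24.60 × 290.60 = 7149 g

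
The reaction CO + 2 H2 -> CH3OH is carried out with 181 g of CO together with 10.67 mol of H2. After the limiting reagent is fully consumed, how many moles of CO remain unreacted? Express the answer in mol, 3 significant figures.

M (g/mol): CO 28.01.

1.13 mol

n(CO) = 181.0 / 28.01 = 6.462 mol
n(H2) = 10.67 mol
n/ν for CO = 6.462/1 = 6.462
n/ν for H2 = 10.67/2 = 5.335
Smallest n/ν is H2 → limiting reagent.
CO consumed = (1/2) × 10.67 = 5.335 mol
CO remaining = 6.462 − 5.335 = 1.127 mol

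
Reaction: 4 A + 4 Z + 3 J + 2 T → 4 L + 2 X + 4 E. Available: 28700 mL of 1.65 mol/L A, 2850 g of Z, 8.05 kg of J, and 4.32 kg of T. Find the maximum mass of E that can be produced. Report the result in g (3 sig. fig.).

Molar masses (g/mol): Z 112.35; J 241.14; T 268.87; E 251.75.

n(A) = 1.65 × 28700/1000 = 47.36 mol
n(Z) = 2850 / 112.35 = 25.37 mol
n(J) = 8.050×1000 / 241.14 = 33.38 mol
n(T) = 4.320×1000 / 268.87 = 16.07 mol
n/ν for A = 47.36/4 = 11.84
n/ν for Z = 25.37/4 = 6.343
n/ν for J = 33.38/3 = 11.13
n/ν for T = 16.07/2 = 8.035
Smallest n/ν is Z → limiting reagent.
n(E) = (4/4) × 25.37 = 25.37 mol
mass = 25.37 × 251.75 = 6387 g

6390 g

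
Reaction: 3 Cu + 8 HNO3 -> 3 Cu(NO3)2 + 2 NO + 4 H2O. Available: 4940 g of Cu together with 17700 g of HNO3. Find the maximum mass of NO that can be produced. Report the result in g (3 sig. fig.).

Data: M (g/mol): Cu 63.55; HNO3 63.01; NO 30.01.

1560 g

n(Cu) = 4940 / 63.55 = 77.73 mol
n(HNO3) = 17700 / 63.01 = 280.9 mol
n/ν for Cu = 77.73/3 = 25.91
n/ν for HNO3 = 280.9/8 = 35.11
Smallest n/ν is Cu → limiting reagent.
n(NO) = (2/3) × 77.73 = 51.82 mol
mass = 51.82 × 30.01 = 1555 g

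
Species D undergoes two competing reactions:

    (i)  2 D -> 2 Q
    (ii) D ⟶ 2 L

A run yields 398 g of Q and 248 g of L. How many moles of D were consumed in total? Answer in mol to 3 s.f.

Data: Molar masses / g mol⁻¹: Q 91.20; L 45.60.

n(Q) = 398 / 91.20 = 4.364 mol
n(L) = 248 / 45.60 = 5.439 mol
n(D) via (i) = (2/2)×4.364 = 4.364 mol
n(D) via (ii) = (1/2)×5.439 = 2.720 mol
total n(D) = 4.364 + 2.720 = 7.084 mol

7.08 mol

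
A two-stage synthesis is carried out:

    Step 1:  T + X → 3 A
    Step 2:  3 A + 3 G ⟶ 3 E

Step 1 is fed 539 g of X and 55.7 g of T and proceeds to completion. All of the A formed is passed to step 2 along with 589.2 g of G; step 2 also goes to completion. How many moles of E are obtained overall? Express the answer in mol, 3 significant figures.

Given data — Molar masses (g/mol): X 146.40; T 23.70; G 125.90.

Step 1:
n(X) = 539.0 / 146.40 = 3.682 mol
n(T) = 55.70 / 23.70 = 2.350 mol
n/ν → X: 3.682, T: 2.350; T is limiting.
n(A) produced = (3/1) × 2.350 = 7.050 mol
Step 2:
n(A) available = 7.050 mol
n(G) = 589.2 / 125.90 = 4.680 mol
n/ν → A: 2.350, G: 1.560; G is limiting.
n(E) = (3/3) × 4.680 = 4.680 mol

4.68 mol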